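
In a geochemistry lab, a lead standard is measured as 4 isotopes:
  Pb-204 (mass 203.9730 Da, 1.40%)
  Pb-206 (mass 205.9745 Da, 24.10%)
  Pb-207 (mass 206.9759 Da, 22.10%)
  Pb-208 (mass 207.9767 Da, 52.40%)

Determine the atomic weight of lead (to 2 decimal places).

The abundance-weighted mean is 0.0140 × 203.9730 + 0.2410 × 205.9745 + 0.2210 × 206.9759 + 0.5240 × 207.9767
= 2.85562 + 49.63985 + 45.74167 + 108.97979 = 207.21693 Da

207.22 Da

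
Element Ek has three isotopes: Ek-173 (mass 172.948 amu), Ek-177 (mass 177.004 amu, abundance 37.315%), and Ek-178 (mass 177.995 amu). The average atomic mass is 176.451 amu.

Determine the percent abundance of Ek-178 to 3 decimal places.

39.420%

Let x and y be the fractions of Ek-173 and Ek-178. Then x + y = 1 − 0.37315 = 0.62685 and 172.948x + 177.995y = 176.451 − 0.37315×177.004 = 110.4019574.
Substituting: 172.948x + 177.995(0.62685 − x) = 110.4019574
(172.948 − 177.995)x = -1.17420835  ⇒  x = 0.23265, y = 0.39420
Ek-173: 23.265%, Ek-178: 39.420%.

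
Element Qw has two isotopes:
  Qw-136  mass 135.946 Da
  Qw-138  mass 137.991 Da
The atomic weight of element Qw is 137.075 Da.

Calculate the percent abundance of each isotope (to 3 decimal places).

With x = fraction of Qw-136 (so Qw-138 is 1 − x):
135.946·x + 137.991·(1 − x) = 137.075
(135.946 − 137.991)·x = 137.075 − 137.991
x = -0.916 / -2.045 = 0.44792 → 44.792% Qw-136, 55.208% Qw-138.

Qw-136: 44.792%, Qw-138: 55.208%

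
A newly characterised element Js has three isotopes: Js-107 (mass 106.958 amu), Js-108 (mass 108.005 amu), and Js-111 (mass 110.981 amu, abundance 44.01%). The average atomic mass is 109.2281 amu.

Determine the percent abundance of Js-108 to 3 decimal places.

Let x and y be the fractions of Js-107 and Js-108. Then x + y = 1 − 0.4401 = 0.5599 and 106.958x + 108.005y = 109.2281 − 0.4401×110.981 = 60.3853619.
Substituting: 106.958x + 108.005(0.5599 − x) = 60.3853619
(106.958 − 108.005)x = -0.0866376  ⇒  x = 0.08275, y = 0.47715
Js-107: 8.275%, Js-108: 47.715%.

47.715%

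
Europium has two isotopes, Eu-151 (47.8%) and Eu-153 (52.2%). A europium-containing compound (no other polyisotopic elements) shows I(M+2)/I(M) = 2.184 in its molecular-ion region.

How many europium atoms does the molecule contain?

The M+2/M ratio from n Eu atoms is n · q/p = n · 0.522/0.478.
n = 2.184 × 0.478/0.522 = 2.00 ≈ 2

2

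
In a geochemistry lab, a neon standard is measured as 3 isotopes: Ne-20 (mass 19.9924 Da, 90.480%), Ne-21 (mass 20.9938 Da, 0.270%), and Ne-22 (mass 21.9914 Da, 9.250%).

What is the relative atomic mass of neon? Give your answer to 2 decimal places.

20.18 Da

Average mass = Σ (abundance × isotope mass) = 0.90480 × 19.9924 + 0.00270 × 20.9938 + 0.09250 × 21.9914
= 18.08912 + 0.05668 + 2.03420 = 20.18000 Da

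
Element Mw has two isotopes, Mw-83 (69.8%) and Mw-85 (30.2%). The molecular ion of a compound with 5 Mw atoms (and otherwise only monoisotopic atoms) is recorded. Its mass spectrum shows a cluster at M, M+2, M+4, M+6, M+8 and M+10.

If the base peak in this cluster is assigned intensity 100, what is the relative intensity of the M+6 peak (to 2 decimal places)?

37.44

Term probabilities: M 0.1657, M+2 0.3584, M+4 0.3102, M+6 0.1342, M+8 0.0290, M+10 0.0025. Base peak = M+2.
P(M+2) = C(5,1) × 0.698^4 × 0.302^1 = 5 × 0.23736774 × 0.3020 = 0.358425 (base)
P(M+6) = C(5,3) × 0.698^2 × 0.302^3 = 10 × 0.487204 × 0.02754361 = 0.134194
Relative intensity = 0.134194 / 0.358425 × 100 = 37.44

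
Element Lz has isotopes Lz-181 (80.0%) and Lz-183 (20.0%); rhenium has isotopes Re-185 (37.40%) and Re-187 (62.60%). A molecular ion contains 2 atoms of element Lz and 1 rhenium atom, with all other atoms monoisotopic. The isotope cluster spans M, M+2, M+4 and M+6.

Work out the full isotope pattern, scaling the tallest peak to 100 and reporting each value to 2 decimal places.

Element Lz pattern (n=2): 0.6400 : 0.3200 : 0.0400
Rhenium pattern (n=1): 0.3740 : 0.6260
Convolve the two distributions (both contribute in 2-u steps):
  M: 0.6400×0.3740 = 0.239360
  M+2: 0.6400×0.6260 + 0.3200×0.3740 = 0.520320
  M+4: 0.3200×0.6260 + 0.0400×0.3740 = 0.215280
  M+6: 0.0400×0.6260 = 0.025040
Scale to base peak (0.520320) = 100: 46.00 : 100.00 : 41.37 : 4.81

46.00 : 100.00 : 41.37 : 4.81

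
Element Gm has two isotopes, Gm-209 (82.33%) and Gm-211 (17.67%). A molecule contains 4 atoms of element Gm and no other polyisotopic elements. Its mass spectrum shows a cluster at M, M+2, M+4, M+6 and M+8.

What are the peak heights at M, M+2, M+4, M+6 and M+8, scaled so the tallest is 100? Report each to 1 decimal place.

100.0 : 85.8 : 27.6 : 4.0 : 0.2

Each Gm atom is independently Gm-209 (p = 0.8233) or Gm-211 (q = 0.1767); the cluster is the binomial expansion (p + q)^4.
P(M) = 0.8233^4 = 0.459444
P(M+2) = 4 × 0.8233^3 × 0.1767^1 = 0.394431
P(M+4) = 6 × 0.8233^2 × 0.1767^2 = 0.126982
P(M+6) = 4 × 0.8233^1 × 0.1767^3 = 0.018169
P(M+8) = 0.1767^4 = 0.000975
The M peak is largest (0.459444); scaling to 100 gives 100.0 : 85.8 : 27.6 : 4.0 : 0.2.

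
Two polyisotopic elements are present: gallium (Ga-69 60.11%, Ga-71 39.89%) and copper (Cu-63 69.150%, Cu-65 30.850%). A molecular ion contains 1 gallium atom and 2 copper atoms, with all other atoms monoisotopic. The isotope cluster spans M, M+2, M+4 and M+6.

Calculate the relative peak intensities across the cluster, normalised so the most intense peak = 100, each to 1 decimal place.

64.3 : 100.0 : 50.8 : 8.5

Gallium pattern (n=1): 0.6011 : 0.3989
Copper pattern (n=2): 0.47817225 : 0.4266555 : 0.09517225
Convolve the two distributions (both contribute in 2-u steps):
  M: 0.6011×0.47817225 = 0.287429
  M+2: 0.6011×0.4266555 + 0.3989×0.47817225 = 0.447206
  M+4: 0.6011×0.09517225 + 0.3989×0.4266555 = 0.227401
  M+6: 0.3989×0.09517225 = 0.037964
Scale to base peak (0.447206) = 100: 64.3 : 100.0 : 50.8 : 8.5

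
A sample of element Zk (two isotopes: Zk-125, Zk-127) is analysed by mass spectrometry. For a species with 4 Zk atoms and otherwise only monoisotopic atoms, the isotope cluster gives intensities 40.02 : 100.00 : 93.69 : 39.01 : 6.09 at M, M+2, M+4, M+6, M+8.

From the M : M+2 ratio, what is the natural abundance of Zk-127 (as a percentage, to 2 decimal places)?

38.45%

If p is the fraction of Zk that is Zk-125, then I(M+2)/I(M) = [C(4,1)·p^3·(1−p)] / p^4 = 4·(1−p)/p = 100.00/40.02 = 2.4988
(1−p)/p = 2.4988/4 = 0.6247  ⇒  p = 1/(1 + 0.6247) = 0.6155
Zk-125: 61.55%, Zk-127: 38.45%.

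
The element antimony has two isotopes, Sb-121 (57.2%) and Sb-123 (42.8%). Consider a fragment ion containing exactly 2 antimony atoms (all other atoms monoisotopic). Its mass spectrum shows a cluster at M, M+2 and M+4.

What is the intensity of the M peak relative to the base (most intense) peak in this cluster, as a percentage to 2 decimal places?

66.82%

(0.572 + 0.428)^2 gives M 0.3272, M+2 0.4896, M+4 0.1832; the largest is M+2.
P(M+2) = C(2,1) × 0.572^1 × 0.428^1 = 2 × 0.5720 × 0.4280 = 0.489632 (base)
P(M) = C(2,0) × 0.572^2 × 0.428^0 = 1 × 0.327184 × 1.0000 = 0.327184
Relative intensity = 0.327184 / 0.489632 × 100 = 66.82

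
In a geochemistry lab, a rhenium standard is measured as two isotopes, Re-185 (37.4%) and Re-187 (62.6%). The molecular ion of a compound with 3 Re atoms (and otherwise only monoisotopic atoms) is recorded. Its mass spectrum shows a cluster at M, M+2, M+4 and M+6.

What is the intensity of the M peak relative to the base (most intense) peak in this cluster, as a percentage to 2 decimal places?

11.90%

(0.374 + 0.626)^3 gives M 0.0523, M+2 0.2627, M+4 0.4397, M+6 0.2453; the largest is M+4.
P(M+4) = C(3,2) × 0.374^1 × 0.626^2 = 3 × 0.3740 × 0.391876 = 0.439685 (base)
P(M) = C(3,0) × 0.374^3 × 0.626^0 = 1 × 0.05231362 × 1.0000 = 0.052314
Relative intensity = 0.052314 / 0.439685 × 100 = 11.90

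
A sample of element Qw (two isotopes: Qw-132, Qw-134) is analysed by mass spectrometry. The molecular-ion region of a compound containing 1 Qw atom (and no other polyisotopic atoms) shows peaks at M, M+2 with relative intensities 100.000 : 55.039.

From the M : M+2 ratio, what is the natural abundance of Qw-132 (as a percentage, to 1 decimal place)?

64.5%

If p is the fraction of Qw that is Qw-132, then I(M+2)/I(M) = [C(1,1)·p^0·(1−p)] / p^1 = 1·(1−p)/p = 55.039/100.000 = 0.5504
(1−p)/p = 0.5504/1 = 0.5504  ⇒  p = 1/(1 + 0.5504) = 0.6450
Qw-132: 64.5%, Qw-134: 35.5%.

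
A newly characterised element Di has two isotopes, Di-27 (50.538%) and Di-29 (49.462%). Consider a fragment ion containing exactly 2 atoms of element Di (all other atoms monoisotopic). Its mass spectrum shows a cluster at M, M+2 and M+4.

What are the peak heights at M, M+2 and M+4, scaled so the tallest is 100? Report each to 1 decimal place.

51.1 : 100.0 : 48.9

Each Di atom is independently Di-27 (p = 0.50538) or Di-29 (q = 0.49462); the cluster is the binomial expansion (p + q)^2.
P(M) = 0.50538^2 = 0.255409
P(M+2) = 2 × 0.50538^1 × 0.49462^1 = 0.499942
P(M+4) = 0.49462^2 = 0.244649
The M+2 peak is largest (0.499942); scaling to 100 gives 51.1 : 100.0 : 48.9.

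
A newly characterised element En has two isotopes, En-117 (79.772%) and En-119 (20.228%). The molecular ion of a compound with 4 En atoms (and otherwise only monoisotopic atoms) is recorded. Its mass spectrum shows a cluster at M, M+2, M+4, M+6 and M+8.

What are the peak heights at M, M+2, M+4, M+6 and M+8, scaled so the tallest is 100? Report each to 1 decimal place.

98.6 : 100.0 : 38.0 : 6.4 : 0.4

The 4 En atoms are independent, so intensities follow the terms of (0.79772 + 0.20228)^4.
P(M) = 0.79772^4 = 0.404950
P(M+2) = 4 × 0.79772^3 × 0.20228^1 = 0.410738
P(M+4) = 6 × 0.79772^2 × 0.20228^2 = 0.156228
P(M+6) = 4 × 0.79772^1 × 0.20228^3 = 0.026410
P(M+8) = 0.20228^4 = 0.001674
The M+2 peak is largest (0.410738); scaling to 100 gives 98.6 : 100.0 : 38.0 : 6.4 : 0.4.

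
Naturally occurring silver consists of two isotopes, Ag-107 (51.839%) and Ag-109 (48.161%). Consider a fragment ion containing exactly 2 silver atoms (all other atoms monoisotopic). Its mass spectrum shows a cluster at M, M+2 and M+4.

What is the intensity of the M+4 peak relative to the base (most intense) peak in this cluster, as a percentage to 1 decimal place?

46.5%

(0.51839 + 0.48161)^2 gives M 0.2687, M+2 0.4993, M+4 0.2319; the largest is M+2.
P(M+2) = C(2,1) × 0.51839^1 × 0.48161^1 = 2 × 0.51839 × 0.48161 = 0.499324 (base)
P(M+4) = C(2,2) × 0.51839^0 × 0.48161^2 = 1 × 1.0000 × 0.23194819 = 0.231948
Relative intensity = 0.231948 / 0.499324 × 100 = 46.5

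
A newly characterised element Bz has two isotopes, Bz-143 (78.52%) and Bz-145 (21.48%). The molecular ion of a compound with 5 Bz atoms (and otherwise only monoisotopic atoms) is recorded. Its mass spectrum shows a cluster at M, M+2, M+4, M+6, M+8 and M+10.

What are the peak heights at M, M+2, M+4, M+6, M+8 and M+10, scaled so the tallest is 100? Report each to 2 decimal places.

73.11 : 100.00 : 54.71 : 14.97 : 2.05 : 0.11

The 5 Bz atoms are independent, so intensities follow the terms of (0.7852 + 0.2148)^5.
P(M) = 0.7852^5 = 0.298471
P(M+2) = 5 × 0.7852^4 × 0.2148^1 = 0.408249
P(M+4) = 10 × 0.7852^3 × 0.2148^2 = 0.223362
P(M+6) = 10 × 0.7852^2 × 0.2148^3 = 0.061103
P(M+8) = 5 × 0.7852^1 × 0.2148^4 = 0.008358
P(M+10) = 0.2148^5 = 0.000457
The M+2 peak is largest (0.408249); scaling to 100 gives 73.11 : 100.00 : 54.71 : 14.97 : 2.05 : 0.11.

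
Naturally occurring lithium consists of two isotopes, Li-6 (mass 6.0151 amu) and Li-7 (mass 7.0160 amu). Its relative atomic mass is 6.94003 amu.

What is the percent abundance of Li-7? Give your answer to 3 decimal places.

92.410%

Let x be the fractional abundance of Li-6; then Li-7 has abundance 1 − x.
6.0151·x + 7.0160·(1 − x) = 6.94003
(6.0151 − 7.0160)·x = 6.94003 − 7.0160
x = -0.07597 / -1.0009 = 0.07590 → 7.590% Li-6, 92.410% Li-7.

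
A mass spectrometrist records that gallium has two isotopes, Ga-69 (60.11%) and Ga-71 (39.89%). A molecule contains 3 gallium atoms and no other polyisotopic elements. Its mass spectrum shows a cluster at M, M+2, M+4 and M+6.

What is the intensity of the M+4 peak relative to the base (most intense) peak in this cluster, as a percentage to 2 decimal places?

Term probabilities: M 0.2172, M+2 0.4324, M+4 0.2869, M+6 0.0635. Base peak = M+2.
P(M+2) = C(3,1) × 0.6011^2 × 0.3989^1 = 3 × 0.36132121 × 0.3989 = 0.432393 (base)
P(M+4) = C(3,2) × 0.6011^1 × 0.3989^2 = 3 × 0.6011 × 0.15912121 = 0.286943
Relative intensity = 0.286943 / 0.432393 × 100 = 66.36

66.36%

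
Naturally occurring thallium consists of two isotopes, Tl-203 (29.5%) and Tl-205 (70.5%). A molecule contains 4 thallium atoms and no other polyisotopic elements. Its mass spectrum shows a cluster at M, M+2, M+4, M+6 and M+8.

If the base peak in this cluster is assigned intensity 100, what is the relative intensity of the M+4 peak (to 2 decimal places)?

Binomial terms of (0.295 + 0.705)^4: M 0.0076, M+2 0.0724, M+4 0.2595, M+6 0.4135, M+8 0.2470 → M+6 is the base peak.
P(M+6) = C(4,3) × 0.295^1 × 0.705^3 = 4 × 0.2950 × 0.35040263 = 0.413475 (base)
P(M+4) = C(4,2) × 0.295^2 × 0.705^2 = 6 × 0.087025 × 0.497025 = 0.259522
Relative intensity = 0.259522 / 0.413475 × 100 = 62.77

62.77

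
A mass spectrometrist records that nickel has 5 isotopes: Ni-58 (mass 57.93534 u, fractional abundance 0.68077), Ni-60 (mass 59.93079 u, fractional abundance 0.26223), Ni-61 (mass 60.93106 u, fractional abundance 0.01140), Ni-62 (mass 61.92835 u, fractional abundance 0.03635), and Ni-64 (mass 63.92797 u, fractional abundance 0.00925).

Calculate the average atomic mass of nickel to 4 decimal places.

The abundance-weighted mean is 0.68077 × 57.93534 + 0.26223 × 59.93079 + 0.01140 × 60.93106 + 0.03635 × 61.92835 + 0.00925 × 63.92797
= 39.440641 + 15.715651 + 0.694614 + 2.251096 + 0.591334 = 58.693336 u

58.6933 u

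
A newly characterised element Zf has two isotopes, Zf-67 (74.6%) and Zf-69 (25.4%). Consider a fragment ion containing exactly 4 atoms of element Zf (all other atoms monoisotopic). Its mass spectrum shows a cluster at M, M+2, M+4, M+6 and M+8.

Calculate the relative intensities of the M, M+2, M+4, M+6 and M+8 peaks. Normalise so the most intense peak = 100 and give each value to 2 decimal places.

Each Zf atom is independently Zf-67 (p = 0.746) or Zf-69 (q = 0.254); the cluster is the binomial expansion (p + q)^4.
P(M) = 0.746^4 = 0.309710
P(M+2) = 4 × 0.746^3 × 0.254^1 = 0.421804
P(M+4) = 6 × 0.746^2 × 0.254^2 = 0.215425
P(M+6) = 4 × 0.746^1 × 0.254^3 = 0.048899
P(M+8) = 0.254^4 = 0.004162
The M+2 peak is largest (0.421804); scaling to 100 gives 73.43 : 100.00 : 51.07 : 11.59 : 0.99.

73.43 : 100.00 : 51.07 : 11.59 : 0.99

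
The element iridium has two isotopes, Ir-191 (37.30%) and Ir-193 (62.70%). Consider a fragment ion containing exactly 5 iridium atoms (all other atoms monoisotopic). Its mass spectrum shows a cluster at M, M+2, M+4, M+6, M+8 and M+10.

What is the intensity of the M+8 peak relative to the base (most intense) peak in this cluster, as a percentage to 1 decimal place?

84.0%

Binomial terms of (0.3730 + 0.6270)^5: M 0.0072, M+2 0.0607, M+4 0.2040, M+6 0.3429, M+8 0.2882, M+10 0.0969 → M+6 is the base peak.
P(M+6) = C(5,3) × 0.3730^2 × 0.6270^3 = 10 × 0.139129 × 0.24649188 = 0.342942 (base)
P(M+8) = C(5,4) × 0.3730^1 × 0.6270^4 = 5 × 0.3730 × 0.15455041 = 0.288237
Relative intensity = 0.288237 / 0.342942 × 100 = 84.0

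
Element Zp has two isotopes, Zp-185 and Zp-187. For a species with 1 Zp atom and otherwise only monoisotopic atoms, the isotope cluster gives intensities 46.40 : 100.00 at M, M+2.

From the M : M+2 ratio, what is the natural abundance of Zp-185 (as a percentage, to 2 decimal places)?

31.69%

If p is the fraction of Zp that is Zp-185, then I(M+2)/I(M) = [C(1,1)·p^0·(1−p)] / p^1 = 1·(1−p)/p = 100.00/46.40 = 2.1552
(1−p)/p = 2.1552/1 = 2.1552  ⇒  p = 1/(1 + 2.1552) = 0.3169
Zp-185: 31.69%, Zp-187: 68.31%.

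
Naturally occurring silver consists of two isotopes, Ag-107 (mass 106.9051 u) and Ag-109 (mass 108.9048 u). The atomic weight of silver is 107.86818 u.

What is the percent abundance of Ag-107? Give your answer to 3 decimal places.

51.839%

With x = fraction of Ag-107 (so Ag-109 is 1 − x):
106.9051·x + 108.9048·(1 − x) = 107.86818
(106.9051 − 108.9048)·x = 107.86818 − 108.9048
x = -1.03662 / -1.9997 = 0.51839 → 51.839% Ag-107, 48.161% Ag-109.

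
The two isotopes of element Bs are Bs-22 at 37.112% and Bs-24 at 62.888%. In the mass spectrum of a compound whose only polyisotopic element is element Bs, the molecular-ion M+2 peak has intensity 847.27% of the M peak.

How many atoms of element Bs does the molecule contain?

5

With n Bs atoms, P(M+2)/P(M) = C(n,1)·p^(n−1)q / p^n = n·q/p = n · 0.62888/0.37112.
n = 8.4727 × 0.37112/0.62888 = 5.00 ≈ 5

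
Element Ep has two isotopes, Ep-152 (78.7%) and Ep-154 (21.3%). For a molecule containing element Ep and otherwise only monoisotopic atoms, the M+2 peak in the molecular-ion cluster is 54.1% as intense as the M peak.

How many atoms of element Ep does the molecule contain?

2

The M+2/M ratio from n Ep atoms is n · q/p = n · 0.213/0.787.
n = 0.541 × 0.787/0.213 = 2.00 ≈ 2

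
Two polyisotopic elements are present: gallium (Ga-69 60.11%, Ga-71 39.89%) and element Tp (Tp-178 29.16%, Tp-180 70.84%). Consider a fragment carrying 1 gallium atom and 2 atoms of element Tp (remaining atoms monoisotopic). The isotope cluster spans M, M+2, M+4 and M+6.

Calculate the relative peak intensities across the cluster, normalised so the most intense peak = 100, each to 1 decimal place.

Gallium pattern (n=1): 0.6011 : 0.3989
Element Tp pattern (n=2): 0.08503056 : 0.41313888 : 0.50183056
Convolve the two distributions (both contribute in 2-u steps):
  M: 0.6011×0.08503056 = 0.051112
  M+2: 0.6011×0.41313888 + 0.3989×0.08503056 = 0.282256
  M+4: 0.6011×0.50183056 + 0.3989×0.41313888 = 0.466451
  M+6: 0.3989×0.50183056 = 0.200180
Scale to base peak (0.466451) = 100: 11.0 : 60.5 : 100.0 : 42.9

11.0 : 60.5 : 100.0 : 42.9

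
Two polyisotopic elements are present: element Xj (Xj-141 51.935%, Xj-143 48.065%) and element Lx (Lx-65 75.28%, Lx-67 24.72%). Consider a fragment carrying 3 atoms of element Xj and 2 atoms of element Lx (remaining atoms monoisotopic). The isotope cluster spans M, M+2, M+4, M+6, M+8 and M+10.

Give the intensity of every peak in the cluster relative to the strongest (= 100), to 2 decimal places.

Element Xj pattern (n=3): 0.14008138 : 0.38892913 : 0.3599476 : 0.11104189
Element Lx pattern (n=2): 0.56670784 : 0.37218432 : 0.06110784
Convolve the two distributions (both contribute in 2-u steps):
  M: 0.14008138×0.56670784 = 0.079385
  M+2: 0.14008138×0.37218432 + 0.38892913×0.56670784 = 0.272545
  M+4: 0.14008138×0.06110784 + 0.38892913×0.37218432 + 0.3599476×0.56670784 = 0.357299
  M+6: 0.38892913×0.06110784 + 0.3599476×0.37218432 + 0.11104189×0.56670784 = 0.220662
  M+8: 0.3599476×0.06110784 + 0.11104189×0.37218432 = 0.063324
  M+10: 0.11104189×0.06110784 = 0.006786
Scale to base peak (0.357299) = 100: 22.22 : 76.28 : 100.00 : 61.76 : 17.72 : 1.90

22.22 : 76.28 : 100.00 : 61.76 : 17.72 : 1.90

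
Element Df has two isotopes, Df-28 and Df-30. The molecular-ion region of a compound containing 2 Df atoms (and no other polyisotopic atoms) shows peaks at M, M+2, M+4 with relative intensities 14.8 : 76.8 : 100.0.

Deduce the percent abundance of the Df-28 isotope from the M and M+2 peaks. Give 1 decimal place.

Write p for the Df-28 fraction. I(M+2)/I(M) = [C(2,1)·p^1·(1−p)] / p^2 = 2·(1−p)/p = 76.8/14.8 = 5.1892
(1−p)/p = 5.1892/2 = 2.5946  ⇒  p = 1/(1 + 2.5946) = 0.2782
Df-28: 27.8%, Df-30: 72.2%.

27.8%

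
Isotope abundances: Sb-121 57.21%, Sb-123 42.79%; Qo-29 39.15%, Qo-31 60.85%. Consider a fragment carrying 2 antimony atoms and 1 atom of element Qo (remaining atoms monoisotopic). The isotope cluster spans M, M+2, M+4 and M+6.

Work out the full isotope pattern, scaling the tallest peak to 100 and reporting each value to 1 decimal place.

32.8 : 100.0 : 94.6 : 28.5

Antimony pattern (n=2): 0.32729841 : 0.48960318 : 0.18309841
Element Qo pattern (n=1): 0.3915 : 0.6085
Convolve the two distributions (both contribute in 2-u steps):
  M: 0.32729841×0.3915 = 0.128137
  M+2: 0.32729841×0.6085 + 0.48960318×0.3915 = 0.390841
  M+4: 0.48960318×0.6085 + 0.18309841×0.3915 = 0.369607
  M+6: 0.18309841×0.6085 = 0.111415
Scale to base peak (0.390841) = 100: 32.8 : 100.0 : 94.6 : 28.5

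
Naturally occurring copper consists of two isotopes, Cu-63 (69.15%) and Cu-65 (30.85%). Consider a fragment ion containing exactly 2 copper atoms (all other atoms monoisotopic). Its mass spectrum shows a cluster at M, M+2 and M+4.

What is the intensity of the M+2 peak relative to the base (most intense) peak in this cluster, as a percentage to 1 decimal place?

89.2%

(0.6915 + 0.3085)^2 gives M 0.4782, M+2 0.4267, M+4 0.0952; the largest is M.
P(M) = C(2,0) × 0.6915^2 × 0.3085^0 = 1 × 0.47817225 × 1.0000 = 0.478172 (base)
P(M+2) = C(2,1) × 0.6915^1 × 0.3085^1 = 2 × 0.6915 × 0.3085 = 0.426656
Relative intensity = 0.426656 / 0.478172 × 100 = 89.2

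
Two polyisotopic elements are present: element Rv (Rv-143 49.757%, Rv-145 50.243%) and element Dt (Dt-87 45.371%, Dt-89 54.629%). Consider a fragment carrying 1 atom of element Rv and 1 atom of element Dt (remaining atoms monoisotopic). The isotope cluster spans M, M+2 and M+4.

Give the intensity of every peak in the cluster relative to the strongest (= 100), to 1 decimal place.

Element Rv pattern (n=1): 0.49757 : 0.50243
Element Dt pattern (n=1): 0.45371 : 0.54629
Convolve the two distributions (both contribute in 2-u steps):
  M: 0.49757×0.45371 = 0.225752
  M+2: 0.49757×0.54629 + 0.50243×0.45371 = 0.499775
  M+4: 0.50243×0.54629 = 0.274472
Scale to base peak (0.499775) = 100: 45.2 : 100.0 : 54.9

45.2 : 100.0 : 54.9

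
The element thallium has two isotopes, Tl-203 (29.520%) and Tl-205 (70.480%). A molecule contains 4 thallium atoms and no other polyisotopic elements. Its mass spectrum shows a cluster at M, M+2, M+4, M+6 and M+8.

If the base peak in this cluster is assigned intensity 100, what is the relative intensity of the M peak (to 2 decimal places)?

1.84

Term probabilities: M 0.0076, M+2 0.0725, M+4 0.2597, M+6 0.4134, M+8 0.2468. Base peak = M+6.
P(M+6) = C(4,3) × 0.29520^1 × 0.70480^3 = 4 × 0.2952 × 0.35010449 = 0.413403 (base)
P(M) = C(4,0) × 0.29520^4 × 0.70480^0 = 1 × 0.00759391 × 1.0000 = 0.007594
Relative intensity = 0.007594 / 0.413403 × 100 = 1.84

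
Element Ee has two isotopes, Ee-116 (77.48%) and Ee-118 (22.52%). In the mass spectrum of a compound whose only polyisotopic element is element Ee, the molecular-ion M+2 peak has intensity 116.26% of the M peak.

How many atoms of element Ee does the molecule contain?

4

For n independent Ee atoms, I(M+2)/I(M) = n · (abundance Ee-118) / (abundance Ee-116) = n · 0.2252/0.7748.
n = 1.1626 × 0.7748/0.2252 = 4.00 ≈ 4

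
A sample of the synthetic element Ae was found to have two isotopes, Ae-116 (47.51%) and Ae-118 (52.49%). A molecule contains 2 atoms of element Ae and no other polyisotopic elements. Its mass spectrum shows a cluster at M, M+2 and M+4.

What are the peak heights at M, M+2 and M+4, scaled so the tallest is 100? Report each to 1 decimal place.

45.3 : 100.0 : 55.2

Expanding (0.4751 + 0.5249)^2:
P(M) = 0.4751^2 = 0.225720
P(M+2) = 2 × 0.4751^1 × 0.5249^1 = 0.498760
P(M+4) = 0.5249^2 = 0.275520
The M+2 peak is largest (0.498760); scaling to 100 gives 45.3 : 100.0 : 55.2.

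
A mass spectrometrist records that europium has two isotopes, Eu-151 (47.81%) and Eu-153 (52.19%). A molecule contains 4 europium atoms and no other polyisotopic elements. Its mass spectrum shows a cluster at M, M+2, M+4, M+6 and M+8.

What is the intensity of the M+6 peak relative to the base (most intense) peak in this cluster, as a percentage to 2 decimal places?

72.77%

Binomial terms of (0.4781 + 0.5219)^4: M 0.0522, M+2 0.2281, M+4 0.3736, M+6 0.2719, M+8 0.0742 → M+4 is the base peak.
P(M+4) = C(4,2) × 0.4781^2 × 0.5219^2 = 6 × 0.22857961 × 0.27237961 = 0.373563 (base)
P(M+6) = C(4,3) × 0.4781^1 × 0.5219^3 = 4 × 0.4781 × 0.14215492 = 0.271857
Relative intensity = 0.271857 / 0.373563 × 100 = 72.77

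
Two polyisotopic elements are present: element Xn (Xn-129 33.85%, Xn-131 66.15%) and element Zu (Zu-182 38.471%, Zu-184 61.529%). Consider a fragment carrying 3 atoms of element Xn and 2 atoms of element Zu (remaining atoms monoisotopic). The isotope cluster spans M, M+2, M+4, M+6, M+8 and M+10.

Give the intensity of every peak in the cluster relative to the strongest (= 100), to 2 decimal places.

1.69 : 15.33 : 55.44 : 100.00 : 89.97 : 32.30

Element Xn pattern (n=3): 0.03878609 : 0.22738848 : 0.44436477 : 0.28946066
Element Zu pattern (n=2): 0.14800178 : 0.47341643 : 0.37858178
Convolve the two distributions (both contribute in 2-u steps):
  M: 0.03878609×0.14800178 = 0.005740
  M+2: 0.03878609×0.47341643 + 0.22738848×0.14800178 = 0.052016
  M+4: 0.03878609×0.37858178 + 0.22738848×0.47341643 + 0.44436477×0.14800178 = 0.188100
  M+6: 0.22738848×0.37858178 + 0.44436477×0.47341643 + 0.28946066×0.14800178 = 0.339295
  M+8: 0.44436477×0.37858178 + 0.28946066×0.47341643 = 0.305264
  M+10: 0.28946066×0.37858178 = 0.109585
Scale to base peak (0.339295) = 100: 1.69 : 15.33 : 55.44 : 100.00 : 89.97 : 32.30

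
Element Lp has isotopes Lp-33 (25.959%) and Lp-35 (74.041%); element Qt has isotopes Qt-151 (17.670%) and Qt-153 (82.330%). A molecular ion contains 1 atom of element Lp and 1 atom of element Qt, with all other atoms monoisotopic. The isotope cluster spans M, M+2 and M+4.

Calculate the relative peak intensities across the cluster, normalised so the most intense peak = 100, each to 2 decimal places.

7.52 : 56.52 : 100.00

Element Lp pattern (n=1): 0.25959 : 0.74041
Element Qt pattern (n=1): 0.1767 : 0.8233
Convolve the two distributions (both contribute in 2-u steps):
  M: 0.25959×0.1767 = 0.045870
  M+2: 0.25959×0.8233 + 0.74041×0.1767 = 0.344551
  M+4: 0.74041×0.8233 = 0.609580
Scale to base peak (0.609580) = 100: 7.52 : 56.52 : 100.00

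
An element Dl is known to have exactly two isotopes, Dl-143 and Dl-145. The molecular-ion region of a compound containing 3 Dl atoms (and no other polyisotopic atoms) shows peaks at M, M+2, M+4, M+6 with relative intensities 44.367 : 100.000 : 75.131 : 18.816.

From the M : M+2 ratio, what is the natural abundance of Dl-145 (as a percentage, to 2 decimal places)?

Let p = fractional abundance of Dl-143. I(M+2)/I(M) = [C(3,1)·p^2·(1−p)] / p^3 = 3·(1−p)/p = 100.000/44.367 = 2.2539
(1−p)/p = 2.2539/3 = 0.7513  ⇒  p = 1/(1 + 0.7513) = 0.5710
Dl-143: 57.10%, Dl-145: 42.90%.

42.90%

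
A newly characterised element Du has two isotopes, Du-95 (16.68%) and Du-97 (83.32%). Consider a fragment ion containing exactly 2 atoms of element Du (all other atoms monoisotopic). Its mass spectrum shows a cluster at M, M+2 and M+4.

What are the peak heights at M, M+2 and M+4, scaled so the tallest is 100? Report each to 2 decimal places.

4.01 : 40.04 : 100.00

Expanding (0.1668 + 0.8332)^2:
P(M) = 0.1668^2 = 0.027822
P(M+2) = 2 × 0.1668^1 × 0.8332^1 = 0.277956
P(M+4) = 0.8332^2 = 0.694222
The M+4 peak is largest (0.694222); scaling to 100 gives 4.01 : 40.04 : 100.00.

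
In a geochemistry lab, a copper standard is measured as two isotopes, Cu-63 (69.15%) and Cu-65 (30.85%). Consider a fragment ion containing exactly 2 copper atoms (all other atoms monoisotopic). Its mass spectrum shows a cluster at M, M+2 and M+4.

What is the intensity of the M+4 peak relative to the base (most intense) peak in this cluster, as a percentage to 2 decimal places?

19.90%

Binomial terms of (0.6915 + 0.3085)^2: M 0.4782, M+2 0.4267, M+4 0.0952 → M is the base peak.
P(M) = C(2,0) × 0.6915^2 × 0.3085^0 = 1 × 0.47817225 × 1.0000 = 0.478172 (base)
P(M+4) = C(2,2) × 0.6915^0 × 0.3085^2 = 1 × 1.0000 × 0.09517225 = 0.095172
Relative intensity = 0.095172 / 0.478172 × 100 = 19.90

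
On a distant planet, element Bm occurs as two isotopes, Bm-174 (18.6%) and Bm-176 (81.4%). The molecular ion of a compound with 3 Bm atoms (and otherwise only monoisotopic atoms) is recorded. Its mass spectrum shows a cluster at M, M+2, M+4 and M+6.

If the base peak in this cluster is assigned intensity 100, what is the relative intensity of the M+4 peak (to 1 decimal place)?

(0.186 + 0.814)^3 gives M 0.0064, M+2 0.0845, M+4 0.3697, M+6 0.5394; the largest is M+6.
P(M+6) = C(3,3) × 0.186^0 × 0.814^3 = 1 × 1.0000 × 0.53935314 = 0.539353 (base)
P(M+4) = C(3,2) × 0.186^1 × 0.814^2 = 3 × 0.1860 × 0.662596 = 0.369729
Relative intensity = 0.369729 / 0.539353 × 100 = 68.6

68.6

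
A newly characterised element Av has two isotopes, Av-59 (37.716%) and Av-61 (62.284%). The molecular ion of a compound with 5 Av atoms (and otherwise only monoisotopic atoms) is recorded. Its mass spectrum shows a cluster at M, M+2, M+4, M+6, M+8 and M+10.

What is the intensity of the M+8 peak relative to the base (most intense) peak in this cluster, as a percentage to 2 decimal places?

82.57%

Term probabilities: M 0.0076, M+2 0.0630, M+4 0.2081, M+6 0.3437, M+8 0.2838, M+10 0.0937. Base peak = M+6.
P(M+6) = C(5,3) × 0.37716^2 × 0.62284^3 = 10 × 0.14224967 × 0.24161811 = 0.343701 (base)
P(M+8) = C(5,4) × 0.37716^1 × 0.62284^4 = 5 × 0.37716 × 0.15048943 = 0.283793
Relative intensity = 0.283793 / 0.343701 × 100 = 82.57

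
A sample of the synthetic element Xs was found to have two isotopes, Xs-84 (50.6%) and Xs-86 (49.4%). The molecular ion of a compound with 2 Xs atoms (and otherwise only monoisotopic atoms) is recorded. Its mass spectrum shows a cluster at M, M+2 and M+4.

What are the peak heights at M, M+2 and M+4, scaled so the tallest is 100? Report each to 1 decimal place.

The 2 Xs atoms are independent, so intensities follow the terms of (0.506 + 0.494)^2.
P(M) = 0.506^2 = 0.256036
P(M+2) = 2 × 0.506^1 × 0.494^1 = 0.499928
P(M+4) = 0.494^2 = 0.244036
The M+2 peak is largest (0.499928); scaling to 100 gives 51.2 : 100.0 : 48.8.

51.2 : 100.0 : 48.8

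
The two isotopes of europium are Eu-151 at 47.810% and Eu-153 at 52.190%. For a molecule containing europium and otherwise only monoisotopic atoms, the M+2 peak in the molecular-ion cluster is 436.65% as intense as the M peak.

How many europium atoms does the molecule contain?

4

With n Eu atoms, P(M+2)/P(M) = C(n,1)·p^(n−1)q / p^n = n·q/p = n · 0.52190/0.47810.
n = 4.3665 × 0.47810/0.52190 = 4.00 ≈ 4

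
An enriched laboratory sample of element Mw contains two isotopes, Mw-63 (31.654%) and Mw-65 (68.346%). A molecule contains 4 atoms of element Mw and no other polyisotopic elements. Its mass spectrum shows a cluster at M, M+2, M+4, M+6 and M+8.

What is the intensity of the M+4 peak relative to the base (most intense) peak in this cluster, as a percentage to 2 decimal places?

69.47%

Binomial terms of (0.31654 + 0.68346)^4: M 0.0100, M+2 0.0867, M+4 0.2808, M+6 0.4042, M+8 0.2182 → M+6 is the base peak.
P(M+6) = C(4,3) × 0.31654^1 × 0.68346^3 = 4 × 0.31654 × 0.31925618 = 0.404229 (base)
P(M+4) = C(4,2) × 0.31654^2 × 0.68346^2 = 6 × 0.10019757 × 0.46711757 = 0.280824
Relative intensity = 0.280824 / 0.404229 × 100 = 69.47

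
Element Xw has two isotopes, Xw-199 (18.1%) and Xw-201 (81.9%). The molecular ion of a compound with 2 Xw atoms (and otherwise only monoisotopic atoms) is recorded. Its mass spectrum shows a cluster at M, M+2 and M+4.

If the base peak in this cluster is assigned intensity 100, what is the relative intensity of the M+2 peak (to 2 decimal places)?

44.20

Term probabilities: M 0.0328, M+2 0.2965, M+4 0.6708. Base peak = M+4.
P(M+4) = C(2,2) × 0.181^0 × 0.819^2 = 1 × 1.0000 × 0.670761 = 0.670761 (base)
P(M+2) = C(2,1) × 0.181^1 × 0.819^1 = 2 × 0.1810 × 0.8190 = 0.296478
Relative intensity = 0.296478 / 0.670761 × 100 = 44.20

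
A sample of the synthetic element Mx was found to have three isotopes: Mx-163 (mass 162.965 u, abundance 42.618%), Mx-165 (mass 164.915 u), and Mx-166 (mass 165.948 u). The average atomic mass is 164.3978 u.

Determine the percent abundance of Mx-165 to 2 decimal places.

27.00%

The remaining 57.382% is split between Mx-165 (fraction x) and Mx-166 (fraction 0.57382 − x).
Substituting: 164.915x + 165.948(0.57382 − x) = 94.9453763
(164.915 − 165.948)x = -0.27890506  ⇒  x = 0.27000, y = 0.30382
Mx-165: 27.00%, Mx-166: 30.38%.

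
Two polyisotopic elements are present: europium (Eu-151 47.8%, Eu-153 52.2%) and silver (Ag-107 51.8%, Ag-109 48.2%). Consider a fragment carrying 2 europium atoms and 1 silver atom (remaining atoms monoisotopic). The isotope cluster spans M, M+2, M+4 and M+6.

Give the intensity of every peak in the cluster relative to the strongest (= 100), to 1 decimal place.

31.0 : 96.6 : 100.0 : 34.4

Europium pattern (n=2): 0.228484 : 0.499032 : 0.272484
Silver pattern (n=1): 0.5180 : 0.4820
Convolve the two distributions (both contribute in 2-u steps):
  M: 0.228484×0.5180 = 0.118355
  M+2: 0.228484×0.4820 + 0.499032×0.5180 = 0.368628
  M+4: 0.499032×0.4820 + 0.272484×0.5180 = 0.381680
  M+6: 0.272484×0.4820 = 0.131337
Scale to base peak (0.381680) = 100: 31.0 : 96.6 : 100.0 : 34.4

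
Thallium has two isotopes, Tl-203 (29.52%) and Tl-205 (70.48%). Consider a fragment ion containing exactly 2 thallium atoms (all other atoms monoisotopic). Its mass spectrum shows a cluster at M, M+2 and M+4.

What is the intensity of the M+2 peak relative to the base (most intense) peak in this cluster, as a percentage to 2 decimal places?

(0.2952 + 0.7048)^2 gives M 0.0871, M+2 0.4161, M+4 0.4967; the largest is M+4.
P(M+4) = C(2,2) × 0.2952^0 × 0.7048^2 = 1 × 1.0000 × 0.49674304 = 0.496743 (base)
P(M+2) = C(2,1) × 0.2952^1 × 0.7048^1 = 2 × 0.2952 × 0.7048 = 0.416114
Relative intensity = 0.416114 / 0.496743 × 100 = 83.77

83.77%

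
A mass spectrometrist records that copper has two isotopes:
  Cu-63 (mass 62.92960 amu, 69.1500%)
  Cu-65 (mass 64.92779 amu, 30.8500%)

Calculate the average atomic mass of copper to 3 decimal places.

63.546 amu

Weight each isotope mass by its fractional abundance: 0.691500 × 62.92960 + 0.308500 × 64.92779
= 43.515818 + 20.030223 = 63.546041 amu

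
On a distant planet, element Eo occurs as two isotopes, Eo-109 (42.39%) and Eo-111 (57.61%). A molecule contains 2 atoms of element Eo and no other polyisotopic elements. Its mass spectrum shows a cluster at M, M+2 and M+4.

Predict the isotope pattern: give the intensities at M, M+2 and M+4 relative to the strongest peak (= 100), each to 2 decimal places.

Expanding (0.4239 + 0.5761)^2:
P(M) = 0.4239^2 = 0.179691
P(M+2) = 2 × 0.4239^1 × 0.5761^1 = 0.488418
P(M+4) = 0.5761^2 = 0.331891
The M+2 peak is largest (0.488418); scaling to 100 gives 36.79 : 100.00 : 67.95.

36.79 : 100.00 : 67.95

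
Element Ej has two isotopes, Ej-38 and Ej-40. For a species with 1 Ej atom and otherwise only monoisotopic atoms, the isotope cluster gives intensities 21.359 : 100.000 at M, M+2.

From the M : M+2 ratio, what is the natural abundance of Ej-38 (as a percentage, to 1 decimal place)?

17.6%

Write p for the Ej-38 fraction. I(M+2)/I(M) = [C(1,1)·p^0·(1−p)] / p^1 = 1·(1−p)/p = 100.000/21.359 = 4.6819
(1−p)/p = 4.6819/1 = 4.6819  ⇒  p = 1/(1 + 4.6819) = 0.1760
Ej-38: 17.6%, Ej-40: 82.4%.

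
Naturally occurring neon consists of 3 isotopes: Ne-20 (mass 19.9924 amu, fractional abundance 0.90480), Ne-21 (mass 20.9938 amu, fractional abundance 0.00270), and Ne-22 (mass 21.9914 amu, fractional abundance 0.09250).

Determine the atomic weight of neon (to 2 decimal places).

The abundance-weighted mean is 0.90480 × 19.9924 + 0.00270 × 20.9938 + 0.09250 × 21.9914
= 18.08912 + 0.05668 + 2.03420 = 20.18000 amu

20.18 amu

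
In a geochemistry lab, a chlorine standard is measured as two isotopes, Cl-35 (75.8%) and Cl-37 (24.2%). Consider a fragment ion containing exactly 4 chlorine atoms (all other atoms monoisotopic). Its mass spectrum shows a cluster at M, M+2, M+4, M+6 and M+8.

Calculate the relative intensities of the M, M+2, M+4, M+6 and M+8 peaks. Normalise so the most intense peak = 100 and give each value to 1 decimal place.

Each Cl atom is independently Cl-35 (p = 0.758) or Cl-37 (q = 0.242); the cluster is the binomial expansion (p + q)^4.
P(M) = 0.758^4 = 0.330124
P(M+2) = 4 × 0.758^3 × 0.242^1 = 0.421583
P(M+4) = 6 × 0.758^2 × 0.242^2 = 0.201893
P(M+6) = 4 × 0.758^1 × 0.242^3 = 0.042971
P(M+8) = 0.242^4 = 0.003430
The M+2 peak is largest (0.421583); scaling to 100 gives 78.3 : 100.0 : 47.9 : 10.2 : 0.8.

78.3 : 100.0 : 47.9 : 10.2 : 0.8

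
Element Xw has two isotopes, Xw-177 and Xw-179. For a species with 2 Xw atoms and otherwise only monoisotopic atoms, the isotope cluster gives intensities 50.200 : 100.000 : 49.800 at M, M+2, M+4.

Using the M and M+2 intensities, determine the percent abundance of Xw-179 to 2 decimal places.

49.90%

If p is the fraction of Xw that is Xw-177, then I(M+2)/I(M) = [C(2,1)·p^1·(1−p)] / p^2 = 2·(1−p)/p = 100.000/50.200 = 1.9920
(1−p)/p = 1.9920/2 = 0.9960  ⇒  p = 1/(1 + 0.9960) = 0.5010
Xw-177: 50.10%, Xw-179: 49.90%.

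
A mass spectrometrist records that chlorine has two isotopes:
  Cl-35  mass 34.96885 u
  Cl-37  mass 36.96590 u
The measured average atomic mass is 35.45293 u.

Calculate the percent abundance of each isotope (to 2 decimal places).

Writing the weighted mean with unknown fraction x of Cl-35:
34.96885·x + 36.96590·(1 − x) = 35.45293
(34.96885 − 36.96590)·x = 35.45293 − 36.96590
x = -1.51297 / -1.99705 = 0.75760 → 75.76% Cl-35, 24.24% Cl-37.

Cl-35: 75.76%, Cl-37: 24.24%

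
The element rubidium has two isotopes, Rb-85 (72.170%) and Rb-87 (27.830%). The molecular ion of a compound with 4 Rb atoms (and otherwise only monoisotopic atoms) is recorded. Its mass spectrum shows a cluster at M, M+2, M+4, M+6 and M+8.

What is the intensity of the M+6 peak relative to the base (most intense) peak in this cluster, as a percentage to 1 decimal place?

Term probabilities: M 0.2713, M+2 0.4184, M+4 0.2420, M+6 0.0622, M+8 0.0060. Base peak = M+2.
P(M+2) = C(4,1) × 0.72170^3 × 0.27830^1 = 4 × 0.37589809 × 0.2783 = 0.418450 (base)
P(M+6) = C(4,3) × 0.72170^1 × 0.27830^3 = 4 × 0.7217 × 0.02155458 = 0.062224
Relative intensity = 0.062224 / 0.418450 × 100 = 14.9

14.9%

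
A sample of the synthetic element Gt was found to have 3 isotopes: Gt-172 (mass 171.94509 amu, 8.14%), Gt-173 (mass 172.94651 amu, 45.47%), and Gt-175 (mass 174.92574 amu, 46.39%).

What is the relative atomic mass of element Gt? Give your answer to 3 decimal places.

Average mass = Σ (abundance × isotope mass) = 0.0814 × 171.94509 + 0.4547 × 172.94651 + 0.4639 × 174.92574
= 13.996330 + 78.638778 + 81.148051 = 173.783159 amu

173.783 amu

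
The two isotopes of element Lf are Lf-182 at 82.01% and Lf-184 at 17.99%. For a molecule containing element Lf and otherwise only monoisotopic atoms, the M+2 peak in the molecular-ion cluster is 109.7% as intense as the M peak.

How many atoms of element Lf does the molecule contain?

The M+2/M ratio from n Lf atoms is n · q/p = n · 0.1799/0.8201.
n = 1.097 × 0.8201/0.1799 = 5.00 ≈ 5

5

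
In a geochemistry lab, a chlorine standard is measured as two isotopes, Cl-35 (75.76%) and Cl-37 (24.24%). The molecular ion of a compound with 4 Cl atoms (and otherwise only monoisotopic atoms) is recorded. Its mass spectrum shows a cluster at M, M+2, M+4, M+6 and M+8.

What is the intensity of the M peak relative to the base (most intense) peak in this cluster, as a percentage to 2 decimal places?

78.14%

(0.7576 + 0.2424)^4 gives M 0.3294, M+2 0.4216, M+4 0.2023, M+6 0.0432, M+8 0.0035; the largest is M+2.
P(M+2) = C(4,1) × 0.7576^3 × 0.2424^1 = 4 × 0.4348304 × 0.2424 = 0.421612 (base)
P(M) = C(4,0) × 0.7576^4 × 0.2424^0 = 1 × 0.32942751 × 1.0000 = 0.329428
Relative intensity = 0.329428 / 0.421612 × 100 = 78.14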